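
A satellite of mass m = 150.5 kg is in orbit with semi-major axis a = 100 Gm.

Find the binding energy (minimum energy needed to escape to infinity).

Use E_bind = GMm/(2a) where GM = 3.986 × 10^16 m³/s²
a = 100 Gm = 1 × 10^11 m
GM = 3.986 × 10^16 m³/s²
m = 150.5 kg
GMm = 3.986 × 10^16 × 150.5 = 5.99893 × 10^18 m³·kg/s²
2a = 2 × 10^11 m
E_bind = GMm/(2a) = 2.99946 × 10^7 J ≈ 29.99 MJ

Final answer: 29.99 MJ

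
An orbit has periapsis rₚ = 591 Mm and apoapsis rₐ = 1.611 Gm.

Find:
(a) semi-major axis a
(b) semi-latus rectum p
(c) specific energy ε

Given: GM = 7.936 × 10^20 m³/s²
rₚ = 591 Mm = 5.91 × 10^8 m
rₐ = 1.611 Gm = 1.611 × 10^9 m
GM = 7.936 × 10^20 m³/s²
a = (rₚ + rₐ)/2 = 1.101 × 10^9 m
e = (rₐ − rₚ)/(rₐ + rₚ) = (1.02 × 10^9) / (2.202 × 10^9) = 0.463215
(a) a = 1.101 × 10^9 m ≈ 1.101 Gm
(b) 1 − e² = 0.785432;  p = a(1 − e²) = 1.101 × 10^9 × 0.785432 = 8.6476 × 10^8 m ≈ 864.8 Mm
(c) 2a = 2.202 × 10^9 m;  ε = −GM/(2a) = -3.604 × 10^11 J/kg ≈ -360.4 GJ/kg

Final answer:
(a) semi-major axis a = 1.101 Gm
(b) semi-latus rectum p = 864.8 Mm
(c) specific energy ε = -360.4 GJ/kg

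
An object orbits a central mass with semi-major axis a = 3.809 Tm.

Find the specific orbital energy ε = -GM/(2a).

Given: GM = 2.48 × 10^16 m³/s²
a = 3.809 Tm = 3.809 × 10^12 m
GM = 2.48 × 10^16 m³/s²
2a = 7.618 × 10^12 m
ε = −GM/(2a) = -3255.45 J/kg ≈ -3.255 kJ/kg

Final answer: -3.255 kJ/kg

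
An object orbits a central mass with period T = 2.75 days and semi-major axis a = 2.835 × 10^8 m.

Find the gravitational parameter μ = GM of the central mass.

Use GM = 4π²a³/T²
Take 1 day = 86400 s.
T = 2.75 days = 237600 s
a = 2.835 × 10^8 m
a³ = 2.27855 × 10^25 m³
T² = 5.64538 × 10^10 s²
GM = 4π² × (2.27855 × 10^25) / (5.64538 × 10^10) = 1.5934 × 10^16 m³/s²
GM ≈ 1.593 × 10^16 m³/s²

Final answer: GM = 1.593 × 10^16 m³/s²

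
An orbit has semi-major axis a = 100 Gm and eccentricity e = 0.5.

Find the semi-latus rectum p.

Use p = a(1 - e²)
a = 100 Gm = 1 × 10^11 m
e = 0.5,  e² = 0.25,  1 − e² = 0.75
p = a(1 − e²) = 1 × 10^11 m × 0.75 = 7.5 × 10^10 m ≈ 75 Gm

Final answer: p = 75 Gm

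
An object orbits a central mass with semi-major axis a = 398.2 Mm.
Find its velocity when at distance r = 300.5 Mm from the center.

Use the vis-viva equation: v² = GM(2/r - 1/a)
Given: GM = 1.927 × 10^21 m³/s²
a = 398.2 Mm = 3.982 × 10^8 m
r = 300.5 Mm = 3.005 × 10^8 m
GM = 1.927 × 10^21 m³/s²
2/r − 1/a = 6.65557 × 10^-9 − 2.5113 × 10^-9 = 4.14427 × 10^-9 m⁻¹
v² = GM (2/r − 1/a) = 7.98601 × 10^12 m²/s²
v = 2.82595 × 10^6 m/s ≈ 2826 km/s

Final answer: 2826 km/s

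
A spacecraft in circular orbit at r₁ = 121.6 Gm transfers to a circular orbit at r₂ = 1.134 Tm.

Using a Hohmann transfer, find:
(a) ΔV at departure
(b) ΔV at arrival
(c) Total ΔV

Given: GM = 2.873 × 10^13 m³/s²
r₁ = 121.6 Gm = 1.216 × 10^11 m
r₂ = 1.134 Tm = 1.134 × 10^12 m
GM = 2.873 × 10^13 m³/s²
Transfer ellipse: a_t = (r₁ + r₂)/2 = 6.278 × 10^11 m
Circular speed at r₁: v₁ = √(GM/r₁) = 15.371 m/s
Transfer speed at r₁ (periapsis): v₁ₜ = √(GM(2/r₁ − 1/a_t)) = 20.6584 m/s
(a) ΔV₁ = v₁ₜ − v₁ = 5.28745 m/s ≈ 5.287 m/s
Circular speed at r₂: v₂ = √(GM/r₂) = 5.0334 m/s
Transfer speed at r₂ (apoapsis): v₂ₜ = √(GM(2/r₂ − 1/a_t)) = 2.21522 m/s
(b) ΔV₂ = v₂ − v₂ₜ = 2.81818 m/s ≈ 2.818 m/s
(c) ΔV_total = ΔV₁ + ΔV₂ = 8.10562 m/s ≈ 8.106 m/s

Final answer:
(a) ΔV₁ = 5.287 m/s
(b) ΔV₂ = 2.818 m/s
(c) ΔV_total = 8.106 m/s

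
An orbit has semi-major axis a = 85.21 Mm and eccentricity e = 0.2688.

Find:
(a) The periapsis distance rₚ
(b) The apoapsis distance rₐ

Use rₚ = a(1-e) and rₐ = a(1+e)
a = 85.21 Mm = 8.521 × 10^7 m
e = 0.2688:  1 − e = 0.7312,  1 + e = 1.2688
(a) rₚ = a(1 − e) = 8.521 × 10^7 m × 0.7312 = 6.23056 × 10^7 m ≈ 62.31 Mm
(b) rₐ = a(1 + e) = 8.521 × 10^7 m × 1.2688 = 1.08114 × 10^8 m ≈ 108.1 Mm

Final answer:
(a) rₚ = 62.31 Mm
(b) rₐ = 108.1 Mm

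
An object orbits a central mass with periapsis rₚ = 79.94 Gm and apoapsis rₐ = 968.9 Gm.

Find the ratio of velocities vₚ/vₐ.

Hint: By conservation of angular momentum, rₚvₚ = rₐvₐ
rₚ = 79.94 Gm = 7.994 × 10^10 m
rₐ = 968.9 Gm = 9.689 × 10^11 m
rₚvₚ = rₐvₐ  ⇒  vₚ/vₐ = rₐ/rₚ
vₚ/vₐ = (9.689 × 10^11) / (7.994 × 10^10) = 12.1203

Final answer: vₚ/vₐ = 12.12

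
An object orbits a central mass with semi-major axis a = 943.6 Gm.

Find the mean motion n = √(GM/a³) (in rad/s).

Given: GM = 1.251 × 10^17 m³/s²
a = 943.6 Gm = 9.436 × 10^11 m
GM = 1.251 × 10^17 m³/s²
a³ = 8.40163 × 10^35 m³
GM/a³ = (1.251 × 10^17) / (8.40163 × 10^35) = 1.489 × 10^-19 s⁻²
n = √(GM/a³) = 3.85875 × 10^-10 rad/s ≈ 3.859 × 10^-10 rad/s

Final answer: n = 3.859 × 10^-10 rad/s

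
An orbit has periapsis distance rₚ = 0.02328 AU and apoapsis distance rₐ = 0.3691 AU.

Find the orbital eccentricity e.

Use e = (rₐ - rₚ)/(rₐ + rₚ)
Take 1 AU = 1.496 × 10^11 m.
rₚ = 0.02328 AU = 3.48269 × 10^9 m
rₐ = 0.3691 AU = 5.52174 × 10^10 m
rₐ − rₚ = 5.17347 × 10^10 m
rₐ + rₚ = 5.87 × 10^10 m
e = (rₐ − rₚ)/(rₐ + rₚ) = 0.88134

Final answer: e = 0.8813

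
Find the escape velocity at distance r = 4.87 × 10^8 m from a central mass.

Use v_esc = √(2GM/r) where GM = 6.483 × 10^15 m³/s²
r = 4.87 × 10^8 m
GM = 6.483 × 10^15 m³/s²
2GM/r = 2 × (6.483 × 10^15) / (4.87 × 10^8) = 2.66242 × 10^7 m²/s²
v_esc = √(2GM/r) = 5159.87 m/s ≈ 5.16 km/s

Final answer: 5.16 km/s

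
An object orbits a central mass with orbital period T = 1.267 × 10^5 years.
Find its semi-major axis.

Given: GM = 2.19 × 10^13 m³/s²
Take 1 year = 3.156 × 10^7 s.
T = 1.267 × 10^5 years = 3.99865 × 10^12 s
GM = 2.19 × 10^13 m³/s²
Kepler's third law: a³ = GM T² / (4π²)
T² = 1.59892 × 10^25 s²
a³ = (2.19 × 10^13) × (1.59892 × 10^25) / (4π²) = 8.86975 × 10^36 m³
a = (a³)^(1/3) = 2.07 × 10^12 m ≈ 2.07 Tm

Final answer: 2.07 Tm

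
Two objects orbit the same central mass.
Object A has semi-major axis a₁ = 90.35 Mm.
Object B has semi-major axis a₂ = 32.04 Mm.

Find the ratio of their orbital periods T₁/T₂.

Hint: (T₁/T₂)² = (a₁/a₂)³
a₁ = 90.35 Mm = 9.035 × 10^7 m
a₂ = 32.04 Mm = 3.204 × 10^7 m
a₁/a₂ = 2.81991
T₁/T₂ = (a₁/a₂)^(3/2) = (2.81991)^1.5 = 4.73537

Final answer: T₁/T₂ = 4.735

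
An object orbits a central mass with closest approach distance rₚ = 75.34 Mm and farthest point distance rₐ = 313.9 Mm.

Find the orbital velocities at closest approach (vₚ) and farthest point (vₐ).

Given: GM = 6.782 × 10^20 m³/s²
rₚ = 75.34 Mm = 7.534 × 10^7 m
rₐ = 313.9 Mm = 3.139 × 10^8 m
GM = 6.782 × 10^20 m³/s²
a = (rₚ + rₐ)/2 = 1.9462 × 10^8 m
Vis-viva: v² = GM (2/r − 1/a)
vₚ² = 6.782 × 10^20 × (2.65463 × 10^-8 − 5.13822 × 10^-9) = 1.4519 × 10^13 m²/s²
vₚ = 3.81038 × 10^6 m/s ≈ 3810 km/s
vₐ² = 6.782 × 10^20 × (6.37146 × 10^-9 − 5.13822 × 10^-9) = 8.36382 × 10^11 m²/s²
vₐ = 914539 m/s ≈ 914.5 km/s

Final answer: vₚ = 3810 km/s, vₐ = 914.5 km/s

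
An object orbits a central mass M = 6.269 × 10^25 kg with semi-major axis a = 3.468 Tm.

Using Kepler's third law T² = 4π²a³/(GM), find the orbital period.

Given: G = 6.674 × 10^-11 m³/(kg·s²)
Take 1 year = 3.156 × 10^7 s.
M = 6.269 × 10^25 kg
GM = G × M = 6.674 × 10^-11 × 6.269 × 10^25 = 4.18393 × 10^15 m³/s²
a = 3.468 Tm = 3.468 × 10^12 m
a³ = 4.17097 × 10^37 m³
T = 2π √(a³/GM) = 2π √((4.17097 × 10^37) / (4.18393 × 10^15)) = 2π × 9.9845 × 10^10 s
T = 6.27345 × 10^11 s ≈ 1.988 × 10^4 years

Final answer: 1.988 × 10^4 years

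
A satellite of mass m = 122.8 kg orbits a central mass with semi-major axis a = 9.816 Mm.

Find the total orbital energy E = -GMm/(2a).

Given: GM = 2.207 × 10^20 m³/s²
a = 9.816 Mm = 9.816 × 10^6 m
GM = 2.207 × 10^20 m³/s²
2a = 1.9632 × 10^7 m
GMm = 2.207 × 10^20 × 122.8 = 2.7102 × 10^22 m³·kg/s²
E = −GMm/(2a) = -1.3805 × 10^15 J ≈ -1.38 PJ

Final answer: -1.38 PJ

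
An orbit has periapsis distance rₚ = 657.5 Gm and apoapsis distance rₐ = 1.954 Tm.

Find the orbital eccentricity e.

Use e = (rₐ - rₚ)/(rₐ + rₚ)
rₚ = 657.5 Gm = 6.575 × 10^11 m
rₐ = 1.954 Tm = 1.954 × 10^12 m
rₐ − rₚ = 1.2965 × 10^12 m
rₐ + rₚ = 2.6115 × 10^12 m
e = (rₐ − rₚ)/(rₐ + rₚ) = 0.496458

Final answer: e = 0.4965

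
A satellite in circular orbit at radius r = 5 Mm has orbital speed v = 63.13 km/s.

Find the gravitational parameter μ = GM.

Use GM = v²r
r = 5 Mm = 5 × 10^6 m
v = 63.13 km/s = 63130 m/s
v² = 3.9854 × 10^9 m²/s²
GM = v²r = 3.9854 × 10^9 × 5 × 10^6 = 1.9927 × 10^16 m³/s²
GM ≈ 1.993 × 10^16 m³/s²

Final answer: GM = 1.993 × 10^16 m³/s²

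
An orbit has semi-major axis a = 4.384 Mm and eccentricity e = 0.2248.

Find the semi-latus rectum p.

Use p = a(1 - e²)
a = 4.384 Mm = 4.384 × 10^6 m
e = 0.2248,  e² = 0.050535,  1 − e² = 0.949465
p = a(1 − e²) = 4.384 × 10^6 m × 0.949465 = 4.16245 × 10^6 m ≈ 4.162 Mm

Final answer: p = 4.162 Mm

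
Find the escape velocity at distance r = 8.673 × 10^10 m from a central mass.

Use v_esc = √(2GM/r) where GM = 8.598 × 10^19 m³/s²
r = 8.673 × 10^10 m
GM = 8.598 × 10^19 m³/s²
2GM/r = 2 × (8.598 × 10^19) / (8.673 × 10^10) = 1.9827 × 10^9 m²/s²
v_esc = √(2GM/r) = 44527.6 m/s ≈ 44.53 km/s

Final answer: 44.53 km/s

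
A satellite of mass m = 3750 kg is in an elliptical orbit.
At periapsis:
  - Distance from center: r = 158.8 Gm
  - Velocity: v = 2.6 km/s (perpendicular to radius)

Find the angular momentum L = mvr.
r = 158.8 Gm = 1.588 × 10^11 m
v = 2.6 km/s = 2600 m/s
vr = 2600 × 1.588 × 10^11 = 4.1288 × 10^14 m²/s
L = m × vr = 3750 × 4.1288 × 10^14 = 1.5483 × 10^18 kg·m²/s ≈ 1.548 × 10^18 kg·m²/s

Final answer: L = 1.548 × 10^18 kg·m²/s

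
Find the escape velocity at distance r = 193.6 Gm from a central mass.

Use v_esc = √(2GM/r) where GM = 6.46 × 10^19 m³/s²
r = 193.6 Gm = 1.936 × 10^11 m
GM = 6.46 × 10^19 m³/s²
2GM/r = 2 × (6.46 × 10^19) / (1.936 × 10^11) = 6.67355 × 10^8 m²/s²
v_esc = √(2GM/r) = 25833.2 m/s ≈ 25.83 km/s

Final answer: 25.83 km/s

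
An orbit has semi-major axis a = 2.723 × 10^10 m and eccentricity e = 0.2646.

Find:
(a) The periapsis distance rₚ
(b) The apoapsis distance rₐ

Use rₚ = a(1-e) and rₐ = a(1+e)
a = 2.723 × 10^10 m
e = 0.2646:  1 − e = 0.7354,  1 + e = 1.2646
(a) rₚ = a(1 − e) = 2.723 × 10^10 m × 0.7354 = 2.00249 × 10^10 m ≈ 2.002 × 10^10 m
(b) rₐ = a(1 + e) = 2.723 × 10^10 m × 1.2646 = 3.44351 × 10^10 m ≈ 3.444 × 10^10 m

Final answer:
(a) rₚ = 2.002 × 10^10 m
(b) rₐ = 3.444 × 10^10 m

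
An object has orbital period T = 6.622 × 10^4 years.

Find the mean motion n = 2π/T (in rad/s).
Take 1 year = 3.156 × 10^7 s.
T = 6.622 × 10^4 years = 2.0899 × 10^12 s
n = 2π / (2.0899 × 10^12 s) = 3.00645 × 10^-12 rad/s ≈ 3.006 × 10^-12 rad/s

Final answer: n = 3.006 × 10^-12 rad/s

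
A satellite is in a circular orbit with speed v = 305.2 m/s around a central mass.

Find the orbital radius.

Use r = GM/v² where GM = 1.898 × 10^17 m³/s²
v = 305.2 m/s
GM = 1.898 × 10^17 m³/s²
v² = 93147 m²/s²
r = GM/v² = (1.898 × 10^17) / 93147 = 2.03764 × 10^12 m ≈ 2.038 Tm

Final answer: 2.038 Tm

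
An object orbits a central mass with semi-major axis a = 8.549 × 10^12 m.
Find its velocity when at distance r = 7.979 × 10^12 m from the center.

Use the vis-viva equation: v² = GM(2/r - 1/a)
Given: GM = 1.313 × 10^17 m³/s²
a = 8.549 × 10^12 m
r = 7.979 × 10^12 m
GM = 1.313 × 10^17 m³/s²
2/r − 1/a = 2.50658 × 10^-13 − 1.16973 × 10^-13 = 1.33685 × 10^-13 m⁻¹
v² = GM (2/r − 1/a) = 17552.9 m²/s²
v = 132.487 m/s ≈ 132.5 m/s

Final answer: 132.5 m/s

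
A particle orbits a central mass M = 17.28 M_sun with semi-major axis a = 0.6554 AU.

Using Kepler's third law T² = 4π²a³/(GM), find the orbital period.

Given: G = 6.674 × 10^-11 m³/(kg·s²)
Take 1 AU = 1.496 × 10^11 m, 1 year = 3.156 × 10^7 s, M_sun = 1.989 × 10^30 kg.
M = 17.28 M_sun = 3.43699 × 10^31 kg
GM = G × M = 6.674 × 10^-11 × 3.43699 × 10^31 = 2.29385 × 10^21 m³/s²
a = 0.6554 AU = 9.80478 × 10^10 m
a³ = 9.42571 × 10^32 m³
T = 2π √(a³/GM) = 2π √((9.42571 × 10^32) / (2.29385 × 10^21)) = 2π × 641025 s
T = 4.02768 × 10^6 s ≈ 0.1276 years

Final answer: 0.1276 years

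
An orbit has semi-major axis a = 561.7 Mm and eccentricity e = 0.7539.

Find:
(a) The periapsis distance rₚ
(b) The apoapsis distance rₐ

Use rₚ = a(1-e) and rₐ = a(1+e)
a = 561.7 Mm = 5.617 × 10^8 m
e = 0.7539:  1 − e = 0.2461,  1 + e = 1.7539
(a) rₚ = a(1 − e) = 5.617 × 10^8 m × 0.2461 = 1.38234 × 10^8 m ≈ 138.2 Mm
(b) rₐ = a(1 + e) = 5.617 × 10^8 m × 1.7539 = 9.85166 × 10^8 m ≈ 985.2 Mm

Final answer:
(a) rₚ = 138.2 Mm
(b) rₐ = 985.2 Mm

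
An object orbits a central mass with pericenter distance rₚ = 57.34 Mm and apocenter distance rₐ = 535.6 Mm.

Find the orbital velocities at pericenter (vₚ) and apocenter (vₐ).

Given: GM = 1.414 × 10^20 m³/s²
rₚ = 57.34 Mm = 5.734 × 10^7 m
rₐ = 535.6 Mm = 5.356 × 10^8 m
GM = 1.414 × 10^20 m³/s²
a = (rₚ + rₐ)/2 = 2.9647 × 10^8 m
Vis-viva: v² = GM (2/r − 1/a)
vₚ² = 1.414 × 10^20 × (3.48797 × 10^-8 − 3.37302 × 10^-9) = 4.45504 × 10^12 m²/s²
vₚ = 2.1107 × 10^6 m/s ≈ 2111 km/s
vₐ² = 1.414 × 10^20 × (3.73413 × 10^-9 − 3.37302 × 10^-9) = 5.10606 × 10^10 m²/s²
vₐ = 225966 m/s ≈ 226 km/s

Final answer: vₚ = 2111 km/s, vₐ = 226 km/s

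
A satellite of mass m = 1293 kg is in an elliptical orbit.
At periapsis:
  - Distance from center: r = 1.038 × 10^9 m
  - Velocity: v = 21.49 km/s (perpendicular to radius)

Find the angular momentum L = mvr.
r = 1.038 × 10^9 m
v = 21.49 km/s = 21490 m/s
vr = 21490 × 1.038 × 10^9 = 2.23066 × 10^13 m²/s
L = m × vr = 1293 × 2.23066 × 10^13 = 2.88425 × 10^16 kg·m²/s ≈ 2.884 × 10^16 kg·m²/s

Final answer: L = 2.884 × 10^16 kg·m²/s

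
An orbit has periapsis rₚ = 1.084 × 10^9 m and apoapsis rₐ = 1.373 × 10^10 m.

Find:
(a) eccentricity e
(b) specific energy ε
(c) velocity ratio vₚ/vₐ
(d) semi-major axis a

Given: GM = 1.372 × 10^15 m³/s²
rₚ = 1.084 × 10^9 m
rₐ = 1.373 × 10^10 m
GM = 1.372 × 10^15 m³/s²
a = (rₚ + rₐ)/2 = 7.407 × 10^9 m
e = (rₐ − rₚ)/(rₐ + rₚ) = (1.2646 × 10^10) / (1.4814 × 10^10) = 0.853652
(a) e = 0.853652 ≈ 0.8537
(b) 2a = 1.4814 × 10^10 m;  ε = −GM/(2a) = -92615.1 J/kg ≈ -92.62 kJ/kg
(c) vₚ/vₐ = rₐ/rₚ (angular momentum) = (1.373 × 10^10) / (1.084 × 10^9) = 12.6661 ≈ 12.67
(d) a = 7.407 × 10^9 m ≈ 7.407 × 10^9 m

Final answer:
(a) eccentricity e = 0.8537
(b) specific energy ε = -92.62 kJ/kg
(c) velocity ratio vₚ/vₐ = 12.67
(d) semi-major axis a = 7.407 × 10^9 m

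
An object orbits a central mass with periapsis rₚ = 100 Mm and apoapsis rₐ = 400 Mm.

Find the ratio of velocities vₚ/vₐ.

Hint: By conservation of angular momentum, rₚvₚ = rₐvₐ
rₚ = 100 Mm = 1 × 10^8 m
rₐ = 400 Mm = 4 × 10^8 m
rₚvₚ = rₐvₐ  ⇒  vₚ/vₐ = rₐ/rₚ
vₚ/vₐ = (4 × 10^8) / (1 × 10^8) = 4

Final answer: vₚ/vₐ = 4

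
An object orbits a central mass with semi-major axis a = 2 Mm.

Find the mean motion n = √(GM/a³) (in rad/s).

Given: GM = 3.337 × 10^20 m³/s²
a = 2 Mm = 2 × 10^6 m
GM = 3.337 × 10^20 m³/s²
a³ = 8 × 10^18 m³
GM/a³ = (3.337 × 10^20) / (8 × 10^18) = 41.7125 s⁻²
n = √(GM/a³) = 6.45852 rad/s ≈ 6.459 rad/s

Final answer: n = 6.459 rad/s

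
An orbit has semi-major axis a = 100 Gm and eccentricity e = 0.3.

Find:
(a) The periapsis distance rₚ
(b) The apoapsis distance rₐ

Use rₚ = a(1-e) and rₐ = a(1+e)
a = 100 Gm = 1 × 10^11 m
e = 0.3:  1 − e = 0.7,  1 + e = 1.3
(a) rₚ = a(1 − e) = 1 × 10^11 m × 0.7 = 7 × 10^10 m ≈ 70 Gm
(b) rₐ = a(1 + e) = 1 × 10^11 m × 1.3 = 1.3 × 10^11 m ≈ 130 Gm

Final answer:
(a) rₚ = 70 Gm
(b) rₐ = 130 Gm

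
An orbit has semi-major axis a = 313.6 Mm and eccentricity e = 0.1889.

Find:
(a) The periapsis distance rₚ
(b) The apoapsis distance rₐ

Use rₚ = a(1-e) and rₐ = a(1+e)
a = 313.6 Mm = 3.136 × 10^8 m
e = 0.1889:  1 − e = 0.8111,  1 + e = 1.1889
(a) rₚ = a(1 − e) = 3.136 × 10^8 m × 0.8111 = 2.54361 × 10^8 m ≈ 254.4 Mm
(b) rₐ = a(1 + e) = 3.136 × 10^8 m × 1.1889 = 3.72839 × 10^8 m ≈ 372.8 Mm

Final answer:
(a) rₚ = 254.4 Mm
(b) rₐ = 372.8 Mm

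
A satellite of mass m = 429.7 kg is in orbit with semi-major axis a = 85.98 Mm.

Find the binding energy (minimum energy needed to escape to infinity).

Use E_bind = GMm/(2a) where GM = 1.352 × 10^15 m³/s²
a = 85.98 Mm = 8.598 × 10^7 m
GM = 1.352 × 10^15 m³/s²
m = 429.7 kg
GMm = 1.352 × 10^15 × 429.7 = 5.80954 × 10^17 m³·kg/s²
2a = 1.7196 × 10^8 m
E_bind = GMm/(2a) = 3.37843 × 10^9 J ≈ 3.378 GJ

Final answer: 3.378 GJ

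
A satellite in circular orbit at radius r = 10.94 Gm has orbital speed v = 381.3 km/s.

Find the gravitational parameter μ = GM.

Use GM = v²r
r = 10.94 Gm = 1.094 × 10^10 m
v = 381.3 km/s = 381300 m/s
v² = 1.4539 × 10^11 m²/s²
GM = v²r = 1.4539 × 10^11 × 1.094 × 10^10 = 1.59056 × 10^21 m³/s²
GM ≈ 1.591 × 10^21 m³/s²

Final answer: GM = 1.591 × 10^21 m³/s²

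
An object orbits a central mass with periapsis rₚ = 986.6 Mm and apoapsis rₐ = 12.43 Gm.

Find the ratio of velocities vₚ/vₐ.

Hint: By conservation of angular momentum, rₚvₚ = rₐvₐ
rₚ = 986.6 Mm = 9.866 × 10^8 m
rₐ = 12.43 Gm = 1.243 × 10^10 m
rₚvₚ = rₐvₐ  ⇒  vₚ/vₐ = rₐ/rₚ
vₚ/vₐ = (1.243 × 10^10) / (9.866 × 10^8) = 12.5988

Final answer: vₚ/vₐ = 12.6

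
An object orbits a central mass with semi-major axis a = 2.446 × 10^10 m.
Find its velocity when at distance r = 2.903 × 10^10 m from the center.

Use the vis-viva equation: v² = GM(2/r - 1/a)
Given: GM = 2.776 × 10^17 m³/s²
a = 2.446 × 10^10 m
r = 2.903 × 10^10 m
GM = 2.776 × 10^17 m³/s²
2/r − 1/a = 6.88942 × 10^-11 − 4.08831 × 10^-11 = 2.80112 × 10^-11 m⁻¹
v² = GM (2/r − 1/a) = 7.7759 × 10^6 m²/s²
v = 2788.53 m/s ≈ 2.789 km/s

Final answer: 2.789 km/s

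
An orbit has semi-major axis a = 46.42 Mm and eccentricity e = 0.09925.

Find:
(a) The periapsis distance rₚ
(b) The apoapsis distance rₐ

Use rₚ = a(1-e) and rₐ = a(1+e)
a = 46.42 Mm = 4.642 × 10^7 m
e = 0.09925:  1 − e = 0.90075,  1 + e = 1.09925
(a) rₚ = a(1 − e) = 4.642 × 10^7 m × 0.90075 = 4.18128 × 10^7 m ≈ 41.81 Mm
(b) rₐ = a(1 + e) = 4.642 × 10^7 m × 1.09925 = 5.10272 × 10^7 m ≈ 51.03 Mm

Final answer:
(a) rₚ = 41.81 Mm
(b) rₐ = 51.03 Mm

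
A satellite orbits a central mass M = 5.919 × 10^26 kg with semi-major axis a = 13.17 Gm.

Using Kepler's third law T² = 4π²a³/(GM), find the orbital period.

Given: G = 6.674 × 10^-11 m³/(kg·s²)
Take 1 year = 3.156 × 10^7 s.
M = 5.919 × 10^26 kg
GM = G × M = 6.674 × 10^-11 × 5.919 × 10^26 = 3.95034 × 10^16 m³/s²
a = 13.17 Gm = 1.317 × 10^10 m
a³ = 2.28432 × 10^30 m³
T = 2π √(a³/GM) = 2π √((2.28432 × 10^30) / (3.95034 × 10^16)) = 2π × 7.60434 × 10^6 s
T = 4.77795 × 10^7 s ≈ 1.514 years

Final answer: 1.514 years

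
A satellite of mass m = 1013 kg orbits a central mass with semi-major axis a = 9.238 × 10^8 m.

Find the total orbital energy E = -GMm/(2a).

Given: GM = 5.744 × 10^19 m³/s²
a = 9.238 × 10^8 m
GM = 5.744 × 10^19 m³/s²
2a = 1.8476 × 10^9 m
GMm = 5.744 × 10^19 × 1013 = 5.81867 × 10^22 m³·kg/s²
E = −GMm/(2a) = -3.14931 × 10^13 J ≈ -31.49 TJ

Final answer: -31.49 TJ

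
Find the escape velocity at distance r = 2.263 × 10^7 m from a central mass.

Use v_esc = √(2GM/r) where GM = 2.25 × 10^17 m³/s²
r = 2.263 × 10^7 m
GM = 2.25 × 10^17 m³/s²
2GM/r = 2 × (2.25 × 10^17) / (2.263 × 10^7) = 1.98851 × 10^10 m²/s²
v_esc = √(2GM/r) = 141015 m/s ≈ 141 km/s

Final answer: 141 km/s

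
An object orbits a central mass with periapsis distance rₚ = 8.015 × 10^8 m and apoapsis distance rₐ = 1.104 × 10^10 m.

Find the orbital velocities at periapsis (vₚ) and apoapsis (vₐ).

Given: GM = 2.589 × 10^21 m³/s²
rₚ = 8.015 × 10^8 m
rₐ = 1.104 × 10^10 m
GM = 2.589 × 10^21 m³/s²
a = (rₚ + rₐ)/2 = 5.92075 × 10^9 m
Vis-viva: v² = GM (2/r − 1/a)
vₚ² = 2.589 × 10^21 × (2.49532 × 10^-9 − 1.68898 × 10^-10) = 6.02311 × 10^12 m²/s²
vₚ = 2.4542 × 10^6 m/s ≈ 2454 km/s
vₐ² = 2.589 × 10^21 × (1.81159 × 10^-10 − 1.68898 × 10^-10) = 3.17461 × 10^10 m²/s²
vₐ = 178174 m/s ≈ 178.2 km/s

Final answer: vₚ = 2454 km/s, vₐ = 178.2 km/s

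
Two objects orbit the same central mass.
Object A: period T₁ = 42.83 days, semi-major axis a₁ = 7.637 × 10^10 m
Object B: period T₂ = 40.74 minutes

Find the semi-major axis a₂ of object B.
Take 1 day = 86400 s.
T₁ = 42.83 days = 3.70051 × 10^6 s
T₂ = 40.74 minutes = 2444.4 s
a₁ = 7.637 × 10^10 m
Kepler's third law: (T₂/T₁)² = (a₂/a₁)³  ⇒  a₂ = a₁ (T₂/T₁)^(2/3)
T₂/T₁ = 0.000660557
(T₂/T₁)^(2/3) = 0.00758473
a₂ = 7.637 × 10^10 m × 0.00758473 = 5.79246 × 10^8 m ≈ 5.792 × 10^8 m

Final answer: a₂ = 5.792 × 10^8 m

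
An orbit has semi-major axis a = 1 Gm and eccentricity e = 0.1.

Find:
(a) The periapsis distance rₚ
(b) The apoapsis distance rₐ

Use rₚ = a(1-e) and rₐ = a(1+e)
a = 1 Gm = 1 × 10^9 m
e = 0.1:  1 − e = 0.9,  1 + e = 1.1
(a) rₚ = a(1 − e) = 1 × 10^9 m × 0.9 = 9 × 10^8 m ≈ 900 Mm
(b) rₐ = a(1 + e) = 1 × 10^9 m × 1.1 = 1.1 × 10^9 m ≈ 1.1 Gm

Final answer:
(a) rₚ = 900 Mm
(b) rₐ = 1.1 Gm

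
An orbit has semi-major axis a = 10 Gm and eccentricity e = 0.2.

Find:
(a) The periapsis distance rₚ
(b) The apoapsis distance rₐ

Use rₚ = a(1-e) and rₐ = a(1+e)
a = 10 Gm = 1 × 10^10 m
e = 0.2:  1 − e = 0.8,  1 + e = 1.2
(a) rₚ = a(1 − e) = 1 × 10^10 m × 0.8 = 8 × 10^9 m ≈ 8 Gm
(b) rₐ = a(1 + e) = 1 × 10^10 m × 1.2 = 1.2 × 10^10 m ≈ 12 Gm

Final answer:
(a) rₚ = 8 Gm
(b) rₐ = 12 Gm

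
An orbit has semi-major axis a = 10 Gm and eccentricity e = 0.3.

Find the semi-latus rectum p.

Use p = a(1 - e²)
a = 10 Gm = 1 × 10^10 m
e = 0.3,  e² = 0.09,  1 − e² = 0.91
p = a(1 − e²) = 1 × 10^10 m × 0.91 = 9.1 × 10^9 m ≈ 9.1 Gm

Final answer: p = 9.1 Gm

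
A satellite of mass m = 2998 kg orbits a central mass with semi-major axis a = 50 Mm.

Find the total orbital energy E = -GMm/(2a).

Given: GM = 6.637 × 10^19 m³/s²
a = 50 Mm = 5 × 10^7 m
GM = 6.637 × 10^19 m³/s²
2a = 1 × 10^8 m
GMm = 6.637 × 10^19 × 2998 = 1.98977 × 10^23 m³·kg/s²
E = −GMm/(2a) = -1.98977 × 10^15 J ≈ -1.99 PJ

Final answer: -1.99 PJ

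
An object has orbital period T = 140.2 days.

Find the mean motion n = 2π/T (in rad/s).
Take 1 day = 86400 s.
T = 140.2 days = 1.21133 × 10^7 s
n = 2π / (1.21133 × 10^7 s) = 5.18702 × 10^-7 rad/s ≈ 5.187 × 10^-7 rad/s

Final answer: n = 5.187 × 10^-7 rad/s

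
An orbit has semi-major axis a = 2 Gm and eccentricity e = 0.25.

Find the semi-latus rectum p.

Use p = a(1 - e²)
a = 2 Gm = 2 × 10^9 m
e = 0.25,  e² = 0.0625,  1 − e² = 0.9375
p = a(1 − e²) = 2 × 10^9 m × 0.9375 = 1.875 × 10^9 m ≈ 1.875 Gm

Final answer: p = 1.875 Gm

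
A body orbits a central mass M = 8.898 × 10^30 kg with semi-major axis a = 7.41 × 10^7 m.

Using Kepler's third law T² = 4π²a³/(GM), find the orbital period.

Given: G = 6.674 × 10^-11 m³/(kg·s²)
M = 8.898 × 10^30 kg
GM = G × M = 6.674 × 10^-11 × 8.898 × 10^30 = 5.93853 × 10^20 m³/s²
a = 7.41 × 10^7 m
a³ = 4.06869 × 10^23 m³
T = 2π √(a³/GM) = 2π √((4.06869 × 10^23) / (5.93853 × 10^20)) = 2π × 26.1751 s
T = 164.463 s ≈ 2.741 minutes

Final answer: 2.741 minutes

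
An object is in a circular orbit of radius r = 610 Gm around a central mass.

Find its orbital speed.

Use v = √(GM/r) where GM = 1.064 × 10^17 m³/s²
r = 610 Gm = 6.1 × 10^11 m
GM = 1.064 × 10^17 m³/s²
GM/r = (1.064 × 10^17) / (6.1 × 10^11) = 174426 m²/s²
v = √(GM/r) = 417.644 m/s ≈ 417.6 m/s

Final answer: 417.6 m/s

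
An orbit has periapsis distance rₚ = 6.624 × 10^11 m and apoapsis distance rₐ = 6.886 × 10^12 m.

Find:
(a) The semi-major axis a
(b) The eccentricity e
rₚ = 6.624 × 10^11 m
rₐ = 6.886 × 10^12 m
(a) a = (rₚ + rₐ)/2 = 3.7742 × 10^12 m ≈ 3.774 × 10^12 m
(b) e = (rₐ − rₚ)/(rₐ + rₚ) = (6.2236 × 10^12) / (7.5484 × 10^12) = 0.824493

Final answer:
(a) a = 3.774 × 10^12 m
(b) e = 0.8245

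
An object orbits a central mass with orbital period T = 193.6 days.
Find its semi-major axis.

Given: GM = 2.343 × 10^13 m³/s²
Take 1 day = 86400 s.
T = 193.6 days = 1.6727 × 10^7 s
GM = 2.343 × 10^13 m³/s²
Kepler's third law: a³ = GM T² / (4π²)
T² = 2.79794 × 10^14 s²
a³ = (2.343 × 10^13) × (2.79794 × 10^14) / (4π²) = 1.66055 × 10^26 m³
a = (a³)^(1/3) = 5.49647 × 10^8 m ≈ 5.496 × 10^8 m

Final answer: 5.496 × 10^8 m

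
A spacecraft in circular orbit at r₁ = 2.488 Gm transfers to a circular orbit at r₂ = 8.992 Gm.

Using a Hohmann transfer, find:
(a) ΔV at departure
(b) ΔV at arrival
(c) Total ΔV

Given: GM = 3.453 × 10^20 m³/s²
r₁ = 2.488 Gm = 2.488 × 10^9 m
r₂ = 8.992 Gm = 8.992 × 10^9 m
GM = 3.453 × 10^20 m³/s²
Transfer ellipse: a_t = (r₁ + r₂)/2 = 5.74 × 10^9 m
Circular speed at r₁: v₁ = √(GM/r₁) = 372540 m/s
Transfer speed at r₁ (periapsis): v₁ₜ = √(GM(2/r₁ − 1/a_t)) = 466278 m/s
(a) ΔV₁ = v₁ₜ − v₁ = 93738.2 m/s ≈ 93.74 km/s
Circular speed at r₂: v₂ = √(GM/r₂) = 195961 m/s
Transfer speed at r₂ (apoapsis): v₂ₜ = √(GM(2/r₂ − 1/a_t)) = 129015 m/s
(b) ΔV₂ = v₂ − v₂ₜ = 66946.5 m/s ≈ 66.95 km/s
(c) ΔV_total = ΔV₁ + ΔV₂ = 160685 m/s ≈ 160.7 km/s

Final answer:
(a) ΔV₁ = 93.74 km/s
(b) ΔV₂ = 66.95 km/s
(c) ΔV_total = 160.7 km/s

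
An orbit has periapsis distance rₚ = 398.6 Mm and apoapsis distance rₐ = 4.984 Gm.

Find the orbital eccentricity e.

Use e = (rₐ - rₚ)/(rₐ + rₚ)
rₚ = 398.6 Mm = 3.986 × 10^8 m
rₐ = 4.984 Gm = 4.984 × 10^9 m
rₐ − rₚ = 4.5854 × 10^9 m
rₐ + rₚ = 5.3826 × 10^9 m
e = (rₐ − rₚ)/(rₐ + rₚ) = 0.851893

Final answer: e = 0.8519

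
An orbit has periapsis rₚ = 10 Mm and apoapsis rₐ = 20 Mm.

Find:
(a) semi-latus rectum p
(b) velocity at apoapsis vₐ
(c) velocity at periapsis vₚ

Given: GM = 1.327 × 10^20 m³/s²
rₚ = 10 Mm = 1 × 10^7 m
rₐ = 20 Mm = 2 × 10^7 m
GM = 1.327 × 10^20 m³/s²
a = (rₚ + rₐ)/2 = 1.5 × 10^7 m
e = (rₐ − rₚ)/(rₐ + rₚ) = (1 × 10^7) / (3 × 10^7) = 0.333333
(a) 1 − e² = 0.888889;  p = a(1 − e²) = 1.5 × 10^7 × 0.888889 = 1.33333 × 10^7 m ≈ 13.33 Mm
(b) vₐ² = GM (2/rₐ − 1/a) = 1.327 × 10^20 × (1 × 10^-7 − 6.66667 × 10^-8) = 4.42333 × 10^12 m²/s²;  vₐ = 2.10317 × 10^6 m/s ≈ 2103 km/s
(c) vₚ² = GM (2/rₚ − 1/a) = 1.327 × 10^20 × (2 × 10^-7 − 6.66667 × 10^-8) = 1.76933 × 10^13 m²/s²;  vₚ = 4.20634 × 10^6 m/s ≈ 4206 km/s

Final answer:
(a) semi-latus rectum p = 13.33 Mm
(b) velocity at apoapsis vₐ = 2103 km/s
(c) velocity at periapsis vₚ = 4206 km/s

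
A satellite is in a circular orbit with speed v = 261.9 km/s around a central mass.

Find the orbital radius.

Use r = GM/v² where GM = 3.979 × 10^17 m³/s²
v = 261.9 km/s = 261900 m/s
GM = 3.979 × 10^17 m³/s²
v² = 6.85916 × 10^10 m²/s²
r = GM/v² = (3.979 × 10^17) / (6.85916 × 10^10) = 5.801 × 10^6 m ≈ 5.801 Mm

Final answer: 5.801 Mm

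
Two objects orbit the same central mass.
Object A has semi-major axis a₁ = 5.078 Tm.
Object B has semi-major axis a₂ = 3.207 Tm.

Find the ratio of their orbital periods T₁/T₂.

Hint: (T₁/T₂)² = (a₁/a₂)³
a₁ = 5.078 Tm = 5.078 × 10^12 m
a₂ = 3.207 Tm = 3.207 × 10^12 m
a₁/a₂ = 1.58341
T₁/T₂ = (a₁/a₂)^(3/2) = (1.58341)^1.5 = 1.99246

Final answer: T₁/T₂ = 1.992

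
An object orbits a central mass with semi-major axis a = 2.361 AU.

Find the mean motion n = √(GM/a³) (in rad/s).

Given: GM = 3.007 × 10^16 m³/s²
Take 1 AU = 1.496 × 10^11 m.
a = 2.361 AU = 3.53206 × 10^11 m
GM = 3.007 × 10^16 m³/s²
a³ = 4.40639 × 10^34 m³
GM/a³ = (3.007 × 10^16) / (4.40639 × 10^34) = 6.82418 × 10^-19 s⁻²
n = √(GM/a³) = 8.26086 × 10^-10 rad/s ≈ 8.261 × 10^-10 rad/s

Final answer: n = 8.261 × 10^-10 rad/s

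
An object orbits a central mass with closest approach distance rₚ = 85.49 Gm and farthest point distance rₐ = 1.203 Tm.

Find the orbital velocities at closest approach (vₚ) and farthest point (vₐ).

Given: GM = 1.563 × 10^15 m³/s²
rₚ = 85.49 Gm = 8.549 × 10^10 m
rₐ = 1.203 Tm = 1.203 × 10^12 m
GM = 1.563 × 10^15 m³/s²
a = (rₚ + rₐ)/2 = 6.44245 × 10^11 m
Vis-viva: v² = GM (2/r − 1/a)
vₚ² = 1.563 × 10^15 × (2.33945 × 10^-11 − 1.5522 × 10^-12) = 34139.6 m²/s²
vₚ = 184.769 m/s ≈ 184.8 m/s
vₐ² = 1.563 × 10^15 × (1.66251 × 10^-12 − 1.5522 × 10^-12) = 172.408 m²/s²
vₐ = 13.1304 m/s ≈ 13.13 m/s

Final answer: vₚ = 184.8 m/s, vₐ = 13.13 m/s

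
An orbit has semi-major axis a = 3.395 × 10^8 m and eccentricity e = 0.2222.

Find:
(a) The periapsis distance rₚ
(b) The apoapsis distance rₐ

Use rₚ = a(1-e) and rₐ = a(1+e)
a = 3.395 × 10^8 m
e = 0.2222:  1 − e = 0.7778,  1 + e = 1.2222
(a) rₚ = a(1 − e) = 3.395 × 10^8 m × 0.7778 = 2.64063 × 10^8 m ≈ 2.641 × 10^8 m
(b) rₐ = a(1 + e) = 3.395 × 10^8 m × 1.2222 = 4.14937 × 10^8 m ≈ 4.149 × 10^8 m

Final answer:
(a) rₚ = 2.641 × 10^8 m
(b) rₐ = 4.149 × 10^8 m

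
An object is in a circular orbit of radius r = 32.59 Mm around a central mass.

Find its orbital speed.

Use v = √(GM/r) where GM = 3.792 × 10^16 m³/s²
r = 32.59 Mm = 3.259 × 10^7 m
GM = 3.792 × 10^16 m³/s²
GM/r = (3.792 × 10^16) / (3.259 × 10^7) = 1.16355 × 10^9 m²/s²
v = √(GM/r) = 34110.8 m/s ≈ 34.11 km/s

Final answer: 34.11 km/s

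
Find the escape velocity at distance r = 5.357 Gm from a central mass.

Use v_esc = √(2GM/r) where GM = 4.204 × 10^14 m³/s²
r = 5.357 Gm = 5.357 × 10^9 m
GM = 4.204 × 10^14 m³/s²
2GM/r = 2 × (4.204 × 10^14) / (5.357 × 10^9) = 156954 m²/s²
v_esc = √(2GM/r) = 396.174 m/s ≈ 396.2 m/s

Final answer: 396.2 m/s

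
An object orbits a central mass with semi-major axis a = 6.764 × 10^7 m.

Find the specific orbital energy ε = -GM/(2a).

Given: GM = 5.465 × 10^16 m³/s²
a = 6.764 × 10^7 m
GM = 5.465 × 10^16 m³/s²
2a = 1.3528 × 10^8 m
ε = −GM/(2a) = -4.03977 × 10^8 J/kg ≈ -404 MJ/kg

Final answer: -404 MJ/kg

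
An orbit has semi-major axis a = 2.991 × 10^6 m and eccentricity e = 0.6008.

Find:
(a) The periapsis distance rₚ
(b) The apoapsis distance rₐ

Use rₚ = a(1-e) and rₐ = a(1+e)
a = 2.991 × 10^6 m
e = 0.6008:  1 − e = 0.3992,  1 + e = 1.6008
(a) rₚ = a(1 − e) = 2.991 × 10^6 m × 0.3992 = 1.19401 × 10^6 m ≈ 1.194 × 10^6 m
(b) rₐ = a(1 + e) = 2.991 × 10^6 m × 1.6008 = 4.78799 × 10^6 m ≈ 4.788 × 10^6 m

Final answer:
(a) rₚ = 1.194 × 10^6 m
(b) rₐ = 4.788 × 10^6 m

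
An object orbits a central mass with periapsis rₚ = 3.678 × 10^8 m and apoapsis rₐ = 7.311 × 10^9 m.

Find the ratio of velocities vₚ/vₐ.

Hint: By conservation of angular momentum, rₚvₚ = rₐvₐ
rₚ = 3.678 × 10^8 m
rₐ = 7.311 × 10^9 m
rₚvₚ = rₐvₐ  ⇒  vₚ/vₐ = rₐ/rₚ
vₚ/vₐ = (7.311 × 10^9) / (3.678 × 10^8) = 19.8777

Final answer: vₚ/vₐ = 19.88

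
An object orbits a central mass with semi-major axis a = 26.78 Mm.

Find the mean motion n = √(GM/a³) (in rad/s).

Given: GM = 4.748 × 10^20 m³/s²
a = 26.78 Mm = 2.678 × 10^7 m
GM = 4.748 × 10^20 m³/s²
a³ = 1.92058 × 10^22 m³
GM/a³ = (4.748 × 10^20) / (1.92058 × 10^22) = 0.0247217 s⁻²
n = √(GM/a³) = 0.157231 rad/s ≈ 0.1572 rad/s

Final answer: n = 0.1572 rad/s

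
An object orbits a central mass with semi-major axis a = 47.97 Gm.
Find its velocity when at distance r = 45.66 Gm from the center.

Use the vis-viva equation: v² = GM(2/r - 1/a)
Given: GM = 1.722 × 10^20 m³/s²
a = 47.97 Gm = 4.797 × 10^10 m
r = 45.66 Gm = 4.566 × 10^10 m
GM = 1.722 × 10^20 m³/s²
2/r − 1/a = 4.3802 × 10^-11 − 2.08464 × 10^-11 = 2.29557 × 10^-11 m⁻¹
v² = GM (2/r − 1/a) = 3.95296 × 10^9 m²/s²
v = 62872.6 m/s ≈ 62.87 km/s

Final answer: 62.87 km/s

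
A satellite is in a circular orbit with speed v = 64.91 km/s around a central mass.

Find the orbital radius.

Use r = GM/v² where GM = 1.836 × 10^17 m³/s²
v = 64.91 km/s = 64910 m/s
GM = 1.836 × 10^17 m³/s²
v² = 4.21331 × 10^9 m²/s²
r = GM/v² = (1.836 × 10^17) / (4.21331 × 10^9) = 4.35762 × 10^7 m ≈ 43.58 Mm

Final answer: 43.58 Mm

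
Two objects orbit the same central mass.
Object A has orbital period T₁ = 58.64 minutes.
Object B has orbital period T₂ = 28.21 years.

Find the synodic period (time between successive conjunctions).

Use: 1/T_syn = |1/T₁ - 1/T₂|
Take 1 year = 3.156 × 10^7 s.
T₁ = 58.64 minutes = 3518.4 s
T₂ = 28.21 years = 8.90308 × 10^8 s
1/T₁ = 0.00028422 s⁻¹
1/T₂ = 1.12321 × 10^-9 s⁻¹
|1/T₁ − 1/T₂| = 0.000284219 s⁻¹
T_syn = 1 / |1/T₁ − 1/T₂| = 3518.41 s ≈ 58.64 minutes

Final answer: T_syn = 58.64 minutes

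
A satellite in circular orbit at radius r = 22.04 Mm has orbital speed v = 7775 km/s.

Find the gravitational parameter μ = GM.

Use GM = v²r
r = 22.04 Mm = 2.204 × 10^7 m
v = 7775 km/s = 7.775 × 10^6 m/s
v² = 6.04506 × 10^13 m²/s²
GM = v²r = 6.04506 × 10^13 × 2.204 × 10^7 = 1.33233 × 10^21 m³/s²
GM ≈ 1.332 × 10^21 m³/s²

Final answer: GM = 1.332 × 10^21 m³/s²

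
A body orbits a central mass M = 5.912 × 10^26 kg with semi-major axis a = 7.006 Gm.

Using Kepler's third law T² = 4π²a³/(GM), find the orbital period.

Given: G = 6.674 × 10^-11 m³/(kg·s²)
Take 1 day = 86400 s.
M = 5.912 × 10^26 kg
GM = G × M = 6.674 × 10^-11 × 5.912 × 10^26 = 3.94567 × 10^16 m³/s²
a = 7.006 Gm = 7.006 × 10^9 m
a³ = 3.43883 × 10^29 m³
T = 2π √(a³/GM) = 2π √((3.43883 × 10^29) / (3.94567 × 10^16)) = 2π × 2.95219 × 10^6 s
T = 1.85492 × 10^7 s ≈ 214.7 days

Final answer: 214.7 days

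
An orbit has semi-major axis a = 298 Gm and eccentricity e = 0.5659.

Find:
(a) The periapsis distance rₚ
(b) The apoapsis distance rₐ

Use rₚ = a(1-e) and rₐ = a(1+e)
a = 298 Gm = 2.98 × 10^11 m
e = 0.5659:  1 − e = 0.4341,  1 + e = 1.5659
(a) rₚ = a(1 − e) = 2.98 × 10^11 m × 0.4341 = 1.29362 × 10^11 m ≈ 129.4 Gm
(b) rₐ = a(1 + e) = 2.98 × 10^11 m × 1.5659 = 4.66638 × 10^11 m ≈ 466.6 Gm

Final answer:
(a) rₚ = 129.4 Gm
(b) rₐ = 466.6 Gm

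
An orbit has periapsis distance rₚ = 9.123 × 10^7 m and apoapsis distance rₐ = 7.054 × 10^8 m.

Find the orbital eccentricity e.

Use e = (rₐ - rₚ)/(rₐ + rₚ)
rₚ = 9.123 × 10^7 m
rₐ = 7.054 × 10^8 m
rₐ − rₚ = 6.1417 × 10^8 m
rₐ + rₚ = 7.9663 × 10^8 m
e = (rₐ − rₚ)/(rₐ + rₚ) = 0.77096

Final answer: e = 0.771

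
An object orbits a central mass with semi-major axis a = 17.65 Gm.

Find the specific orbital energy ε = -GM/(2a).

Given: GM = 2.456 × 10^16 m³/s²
a = 17.65 Gm = 1.765 × 10^10 m
GM = 2.456 × 10^16 m³/s²
2a = 3.53 × 10^10 m
ε = −GM/(2a) = -695751 J/kg ≈ -695.8 kJ/kg

Final answer: -695.8 kJ/kg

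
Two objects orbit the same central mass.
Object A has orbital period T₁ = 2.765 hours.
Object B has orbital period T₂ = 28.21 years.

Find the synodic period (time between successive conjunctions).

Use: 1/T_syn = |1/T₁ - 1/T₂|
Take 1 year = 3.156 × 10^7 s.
T₁ = 2.765 hours = 9954 s
T₂ = 28.21 years = 8.90308 × 10^8 s
1/T₁ = 0.000100462 s⁻¹
1/T₂ = 1.12321 × 10^-9 s⁻¹
|1/T₁ − 1/T₂| = 0.000100461 s⁻¹
T_syn = 1 / |1/T₁ − 1/T₂| = 9954.11 s ≈ 2.765 hours

Final answer: T_syn = 2.765 hours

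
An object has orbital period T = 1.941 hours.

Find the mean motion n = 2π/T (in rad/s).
T = 1.941 hours = 6987.6 s
n = 2π / 6987.6 s = 0.000899191 rad/s ≈ 0.0008992 rad/s

Final answer: n = 0.0008992 rad/s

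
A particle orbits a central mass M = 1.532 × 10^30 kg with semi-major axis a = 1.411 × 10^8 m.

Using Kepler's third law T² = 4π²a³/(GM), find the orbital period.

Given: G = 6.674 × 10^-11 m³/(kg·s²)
M = 1.532 × 10^30 kg
GM = G × M = 6.674 × 10^-11 × 1.532 × 10^30 = 1.02246 × 10^20 m³/s²
a = 1.411 × 10^8 m
a³ = 2.80919 × 10^24 m³
T = 2π √(a³/GM) = 2π √((2.80919 × 10^24) / (1.02246 × 10^20)) = 2π × 165.756 s
T = 1041.47 s ≈ 17.36 minutes

Final answer: 17.36 minutes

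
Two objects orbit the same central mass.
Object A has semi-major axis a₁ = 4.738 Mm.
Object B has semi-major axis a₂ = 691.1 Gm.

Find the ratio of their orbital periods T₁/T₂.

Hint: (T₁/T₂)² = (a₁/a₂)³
a₁ = 4.738 Mm = 4.738 × 10^6 m
a₂ = 691.1 Gm = 6.911 × 10^11 m
a₁/a₂ = 6.85574 × 10^-6
T₁/T₂ = (a₁/a₂)^(3/2) = (6.85574 × 10^-6)^1.5 = 1.79507 × 10^-8

Final answer: T₁/T₂ = 1.795 × 10^-8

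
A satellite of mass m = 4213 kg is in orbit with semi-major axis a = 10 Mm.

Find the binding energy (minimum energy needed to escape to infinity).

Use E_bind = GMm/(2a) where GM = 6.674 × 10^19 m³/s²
a = 10 Mm = 1 × 10^7 m
GM = 6.674 × 10^19 m³/s²
m = 4213 kg
GMm = 6.674 × 10^19 × 4213 = 2.81176 × 10^23 m³·kg/s²
2a = 2 × 10^7 m
E_bind = GMm/(2a) = 1.40588 × 10^16 J ≈ 14.06 PJ

Final answer: 14.06 PJ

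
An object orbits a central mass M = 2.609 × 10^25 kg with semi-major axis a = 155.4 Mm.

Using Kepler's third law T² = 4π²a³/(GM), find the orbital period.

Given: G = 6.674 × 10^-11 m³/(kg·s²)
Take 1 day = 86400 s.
M = 2.609 × 10^25 kg
GM = G × M = 6.674 × 10^-11 × 2.609 × 10^25 = 1.74125 × 10^15 m³/s²
a = 155.4 Mm = 1.554 × 10^8 m
a³ = 3.75278 × 10^24 m³
T = 2π √(a³/GM) = 2π √((3.75278 × 10^24) / (1.74125 × 10^15)) = 2π × 46424.4 s
T = 291693 s ≈ 3.376 days

Final answer: 3.376 days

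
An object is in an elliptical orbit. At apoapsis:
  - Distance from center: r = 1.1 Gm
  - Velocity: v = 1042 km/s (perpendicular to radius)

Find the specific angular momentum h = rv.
r = 1.1 Gm = 1.1 × 10^9 m
v = 1042 km/s = 1.042 × 10^6 m/s
h = rv = 1.1 × 10^9 × 1.042 × 10^6 = 1.1462 × 10^15 m²/s ≈ 1.146 × 10^15 m²/s

Final answer: h = 1.146 × 10^15 m²/s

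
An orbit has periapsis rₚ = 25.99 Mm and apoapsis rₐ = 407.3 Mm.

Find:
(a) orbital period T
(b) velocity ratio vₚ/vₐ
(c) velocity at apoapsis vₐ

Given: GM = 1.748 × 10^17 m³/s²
rₚ = 25.99 Mm = 2.599 × 10^7 m
rₐ = 407.3 Mm = 4.073 × 10^8 m
GM = 1.748 × 10^17 m³/s²
a = (rₚ + rₐ)/2 = 2.16645 × 10^8 m
e = (rₐ − rₚ)/(rₐ + rₚ) = (3.8131 × 10^8) / (4.3329 × 10^8) = 0.880034
(a) a³ = 1.01682 × 10^25 m³;  T = 2π √(a³/GM) = 2π × 7626.97 s = 47921.7 s ≈ 13.31 hours
(b) vₚ/vₐ = rₐ/rₚ (angular momentum) = (4.073 × 10^8) / (2.599 × 10^7) = 15.6714 ≈ 15.67
(c) vₐ² = GM (2/rₐ − 1/a) = 1.748 × 10^17 × (4.91039 × 10^-9 − 4.61585 × 10^-9) = 5.14855 × 10^7 m²/s²;  vₐ = 7175.34 m/s ≈ 7.175 km/s

Final answer:
(a) orbital period T = 13.31 hours
(b) velocity ratio vₚ/vₐ = 15.67
(c) velocity at apoapsis vₐ = 7.175 km/s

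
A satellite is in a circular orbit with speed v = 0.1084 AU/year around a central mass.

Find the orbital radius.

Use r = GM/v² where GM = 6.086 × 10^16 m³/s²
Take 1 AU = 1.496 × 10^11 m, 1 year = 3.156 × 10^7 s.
v = 0.1084 AU/year = 513.835 m/s
GM = 6.086 × 10^16 m³/s²
v² = 264027 m²/s²
r = GM/v² = (6.086 × 10^16) / 264027 = 2.30507 × 10^11 m ≈ 1.541 AU

Final answer: 1.541 AU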